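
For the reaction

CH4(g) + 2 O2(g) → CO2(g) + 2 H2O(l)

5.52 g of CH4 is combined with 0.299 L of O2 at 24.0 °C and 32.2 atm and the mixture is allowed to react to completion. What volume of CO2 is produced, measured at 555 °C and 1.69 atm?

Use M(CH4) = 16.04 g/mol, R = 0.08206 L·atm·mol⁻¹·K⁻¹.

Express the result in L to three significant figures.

n(CH4) = 5.52 / 16.04 = 0.3441 mol
n(O2) = PV/RT = (32.2 × 0.299) / (0.08206 × 297.15) = 0.3948 mol
For 0.3441 mol CH4, stoichiometry requires (2/1) × 0.3441 = 0.6882 mol O2; 0.3948 mol is available, so O2 is limiting.
n(CO2) = (1/2) × 0.3948 = 0.1974 mol
V(CO2) = nRT/P = 0.1974 × 0.08206 × 828.15 / 1.69 = 7.938 L

7.94 L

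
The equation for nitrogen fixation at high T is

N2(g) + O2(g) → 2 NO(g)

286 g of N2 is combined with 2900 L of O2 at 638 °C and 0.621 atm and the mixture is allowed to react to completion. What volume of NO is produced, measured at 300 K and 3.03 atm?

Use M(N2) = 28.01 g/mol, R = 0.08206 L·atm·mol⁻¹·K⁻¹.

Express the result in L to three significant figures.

n(N2) = 286 / 28.01 = 10.21 mol
n(O2) = PV/RT = (0.621 × 2900) / (0.08206 × 911.15) = 24.09 mol
For 10.21 mol N2, stoichiometry requires (1/1) × 10.21 = 10.21 mol O2; 24.09 mol is available, so N2 is limiting.
n(NO) = (2/1) × 10.21 = 20.42 mol
V(NO) = nRT/P = 20.42 × 0.08206 × 300 / 3.03 = 165.9 L

166 L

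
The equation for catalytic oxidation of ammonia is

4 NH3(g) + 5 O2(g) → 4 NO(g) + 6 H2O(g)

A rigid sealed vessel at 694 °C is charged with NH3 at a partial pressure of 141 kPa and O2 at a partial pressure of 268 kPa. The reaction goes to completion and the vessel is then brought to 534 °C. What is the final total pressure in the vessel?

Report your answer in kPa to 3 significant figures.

At constant V, partial pressures at 694 °C are proportional to moles, so apply stoichiometry directly to pressures.
P(O2) required for 141 kPa of NH3 = (5/4) × 141 = 176.2 kPa; available 268 kPa, so NH3 is limiting.
P(O2) remaining = 268 − (5/4) × 141 = 91.75 kPa
P(gaseous products) = (4+6)/4 × 141 = 352.5 kPa
P_total at 694 °C = 91.75 + 352.5 = 444.2 kPa
Scaling to 534 °C: P = 444.2 × 807.15/967.15 = 370.7 kPa

371 kPa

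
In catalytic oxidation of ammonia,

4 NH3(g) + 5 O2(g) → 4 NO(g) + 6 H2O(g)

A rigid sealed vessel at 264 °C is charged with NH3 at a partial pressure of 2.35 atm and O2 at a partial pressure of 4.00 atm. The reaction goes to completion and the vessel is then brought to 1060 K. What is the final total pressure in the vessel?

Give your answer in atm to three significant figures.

13.7 atm

With V and T fixed, P_i ∝ n_i, so the mole ratios apply directly to partial pressures at 264 °C.
P(O2) required for 2.35 atm of NH3 = (5/4) × 2.35 = 2.938 atm; available 4.00 atm, so NH3 is limiting.
P(O2) remaining = 4.00 − (5/4) × 2.35 = 1.062 atm
P(gaseous products) = (4+6)/4 × 2.35 = 5.875 atm
P_total at 264 °C = 1.062 + 5.875 = 6.937 atm
Scaling to 1060 K: P = 6.937 × 1060/537.15 = 13.69 atm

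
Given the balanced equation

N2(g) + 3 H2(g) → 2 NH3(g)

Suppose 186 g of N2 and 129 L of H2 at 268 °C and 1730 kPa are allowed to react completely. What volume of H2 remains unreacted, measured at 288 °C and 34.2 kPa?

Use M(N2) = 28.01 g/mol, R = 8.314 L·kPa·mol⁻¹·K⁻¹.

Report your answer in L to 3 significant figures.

n(N2) = 186 / 28.01 = 6.640 mol
n(H2) = PV/RT = (1730 × 129) / (8.314 × 541.15) = 49.60 mol
For 6.640 mol N2, stoichiometry requires (3/1) × 6.640 = 19.92 mol H2; 49.60 mol is available, so N2 is limiting.
n(H2) consumed = (3/1) × 6.640 = 19.92 mol; remaining = 49.60 − 19.92 = 29.68 mol
V(H2) = nRT/P = 29.68 × 8.314 × 561.15 / 34.2 = 4049 L

4050 L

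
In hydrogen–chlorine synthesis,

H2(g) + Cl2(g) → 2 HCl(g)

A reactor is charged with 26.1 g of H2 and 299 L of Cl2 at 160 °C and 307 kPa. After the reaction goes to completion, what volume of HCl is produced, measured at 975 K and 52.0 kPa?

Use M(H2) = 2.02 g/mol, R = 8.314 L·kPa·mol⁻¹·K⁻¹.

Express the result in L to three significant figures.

n(H2) = 26.1 / 2.02 = 12.92 mol
n(Cl2) = PV/RT = (307 × 299) / (8.314 × 433.15) = 25.49 mol
For 12.92 mol H2, stoichiometry requires (1/1) × 12.92 = 12.92 mol Cl2; 25.49 mol is available, so H2 is limiting.
n(HCl) = (2/1) × 12.92 = 25.84 mol
V(HCl) = nRT/P = 25.84 × 8.314 × 975 / 52.0 = 4028 L

4030 L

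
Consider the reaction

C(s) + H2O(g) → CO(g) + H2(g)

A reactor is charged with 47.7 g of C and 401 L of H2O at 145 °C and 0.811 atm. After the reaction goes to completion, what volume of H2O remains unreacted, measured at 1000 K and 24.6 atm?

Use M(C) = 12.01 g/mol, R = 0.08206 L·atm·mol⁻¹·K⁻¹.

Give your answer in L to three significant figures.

18.4 L

n(C) = 47.7 / 12.01 = 3.972 mol
n(H2O) = PV/RT = (0.811 × 401) / (0.08206 × 418.15) = 9.478 mol
For 3.972 mol C, stoichiometry requires (1/1) × 3.972 = 3.972 mol H2O; 9.478 mol is available, so C is limiting.
n(H2O) consumed = (1/1) × 3.972 = 3.972 mol; remaining = 9.478 − 3.972 = 5.506 mol
V(H2O) = nRT/P = 5.506 × 0.08206 × 1000 / 24.6 = 18.37 L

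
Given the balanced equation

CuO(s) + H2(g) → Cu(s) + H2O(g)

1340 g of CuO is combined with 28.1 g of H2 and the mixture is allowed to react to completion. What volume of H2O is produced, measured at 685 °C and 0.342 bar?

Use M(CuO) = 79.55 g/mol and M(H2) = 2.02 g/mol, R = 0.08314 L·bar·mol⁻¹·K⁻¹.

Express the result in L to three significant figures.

n(CuO) = 1340 / 79.55 = 16.84 mol
n(H2) = 28.1 / 2.02 = 13.91 mol
For 16.84 mol CuO, stoichiometry requires (1/1) × 16.84 = 16.84 mol H2; 13.91 mol is available, so H2 is limiting.
n(H2O) = (1/1) × 13.91 = 13.91 mol
V(H2O) = nRT/P = 13.91 × 0.08314 × 958.15 / 0.342 = 3240 L

3240 L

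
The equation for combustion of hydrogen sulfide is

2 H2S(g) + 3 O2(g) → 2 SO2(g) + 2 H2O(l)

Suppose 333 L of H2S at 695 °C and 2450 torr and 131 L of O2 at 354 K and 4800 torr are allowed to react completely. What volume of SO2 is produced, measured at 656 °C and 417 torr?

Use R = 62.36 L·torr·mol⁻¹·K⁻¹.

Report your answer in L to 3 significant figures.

n(H2S) = PV/RT = (2450 × 333) / (62.36 × 968.15) = 13.51 mol
n(O2) = PV/RT = (4800 × 131) / (62.36 × 354) = 28.48 mol
For 13.51 mol H2S, stoichiometry requires (3/2) × 13.51 = 20.27 mol O2; 28.48 mol is available, so H2S is limiting.
n(SO2) = (2/2) × 13.51 = 13.51 mol
V(SO2) = nRT/P = 13.51 × 62.36 × 929.15 / 417 = 1877 L

1880 L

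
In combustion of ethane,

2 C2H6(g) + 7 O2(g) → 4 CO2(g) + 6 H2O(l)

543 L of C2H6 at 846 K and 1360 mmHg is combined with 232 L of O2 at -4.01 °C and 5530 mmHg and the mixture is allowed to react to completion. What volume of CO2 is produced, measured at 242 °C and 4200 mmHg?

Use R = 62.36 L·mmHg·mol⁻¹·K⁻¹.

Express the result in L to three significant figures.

214 L

n(C2H6) = PV/RT = (1360 × 543) / (62.36 × 846) = 14.00 mol
n(O2) = PV/RT = (5530 × 232) / (62.36 × 269.14) = 76.44 mol
For 14.00 mol C2H6, stoichiometry requires (7/2) × 14.00 = 49.00 mol O2; 76.44 mol is available, so C2H6 is limiting.
n(CO2) = (4/2) × 14.00 = 28.00 mol
V(CO2) = nRT/P = 28.00 × 62.36 × 515.15 / 4200 = 214.2 L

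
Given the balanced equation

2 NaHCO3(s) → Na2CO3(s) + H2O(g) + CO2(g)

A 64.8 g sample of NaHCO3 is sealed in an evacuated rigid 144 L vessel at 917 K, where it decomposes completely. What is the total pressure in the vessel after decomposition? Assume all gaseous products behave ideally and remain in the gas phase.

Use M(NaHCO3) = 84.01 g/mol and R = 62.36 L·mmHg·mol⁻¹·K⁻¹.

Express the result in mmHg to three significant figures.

306 mmHg

n(NaHCO3) = 64.8 / 84.01 = 0.7713 mol
n(gas produced) = (2/2) × 0.7713 = 0.7713 mol
P = nRT/V = 0.7713 × 62.36 × 917 / 144 = 306.3 mmHg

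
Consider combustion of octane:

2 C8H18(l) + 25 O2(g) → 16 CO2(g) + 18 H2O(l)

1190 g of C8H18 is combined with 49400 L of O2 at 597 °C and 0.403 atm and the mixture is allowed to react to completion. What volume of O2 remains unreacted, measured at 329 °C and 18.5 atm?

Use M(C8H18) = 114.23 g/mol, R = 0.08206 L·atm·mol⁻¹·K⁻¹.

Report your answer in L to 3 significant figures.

n(C8H18) = 1190 / 114.23 = 10.42 mol
n(O2) = PV/RT = (0.403 × 49400) / (0.08206 × 870.15) = 278.8 mol
For 10.42 mol C8H18, stoichiometry requires (25/2) × 10.42 = 130.2 mol O2; 278.8 mol is available, so C8H18 is limiting.
n(O2) consumed = (25/2) × 10.42 = 130.2 mol; remaining = 278.8 − 130.2 = 148.6 mol
V(O2) = nRT/P = 148.6 × 0.08206 × 602.15 / 18.5 = 396.9 L

397 L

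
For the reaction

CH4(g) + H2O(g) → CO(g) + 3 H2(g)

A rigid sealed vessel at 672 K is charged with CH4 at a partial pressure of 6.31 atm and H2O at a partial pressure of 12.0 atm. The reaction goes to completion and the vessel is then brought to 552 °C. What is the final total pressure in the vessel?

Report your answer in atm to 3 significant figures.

Because the vessel is rigid and T is held at 672 K, work the stoichiometry in partial pressures (P_i = n_iRT/V).
P(H2O) required for 6.31 atm of CH4 = (1/1) × 6.31 = 6.310 atm; available 12.0 atm, so CH4 is limiting.
P(H2O) remaining = 12.0 − (1/1) × 6.31 = 5.690 atm
P(gaseous products) = (1+3)/1 × 6.31 = 25.24 atm
P_total at 672 K = 5.690 + 25.24 = 30.93 atm
Scaling to 552 °C: P = 30.93 × 825.15/672 = 37.98 atm

38.0 atm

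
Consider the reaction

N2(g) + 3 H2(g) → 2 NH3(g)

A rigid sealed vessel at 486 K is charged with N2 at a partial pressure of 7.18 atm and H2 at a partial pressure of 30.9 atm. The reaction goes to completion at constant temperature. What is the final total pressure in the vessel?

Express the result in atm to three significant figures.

23.7 atm

At constant V, partial pressures at 486 K are proportional to moles, so apply stoichiometry directly to pressures.
P(H2) required for 7.18 atm of N2 = (3/1) × 7.18 = 21.54 atm; available 30.9 atm, so N2 is limiting.
P(H2) remaining = 30.9 − (3/1) × 7.18 = 9.360 atm
P(gaseous products) = (2)/1 × 7.18 = 14.36 atm
P_total at 486 K = 9.360 + 14.36 = 23.72 atm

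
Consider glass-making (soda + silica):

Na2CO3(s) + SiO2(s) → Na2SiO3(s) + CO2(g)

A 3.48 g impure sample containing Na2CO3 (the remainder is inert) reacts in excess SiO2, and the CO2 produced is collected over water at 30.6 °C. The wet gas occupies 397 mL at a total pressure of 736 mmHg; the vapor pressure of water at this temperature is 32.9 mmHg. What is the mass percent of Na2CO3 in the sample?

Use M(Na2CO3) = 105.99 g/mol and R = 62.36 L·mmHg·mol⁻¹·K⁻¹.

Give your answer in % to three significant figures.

P(CO2) = 736 − 32.9 = 703.1 mmHg
n(CO2) = PV/RT = (703.1 × 0.3970) / (62.36 × 303.75) = 0.01474 mol
n(Na2CO3) = (1/1) × 0.01474 = 0.01474 mol
m(Na2CO3) = 0.01474 × 105.99 = 1.562 g
%Na2CO3 = 1.562 / 3.48 × 100 = 44.89%

44.9 %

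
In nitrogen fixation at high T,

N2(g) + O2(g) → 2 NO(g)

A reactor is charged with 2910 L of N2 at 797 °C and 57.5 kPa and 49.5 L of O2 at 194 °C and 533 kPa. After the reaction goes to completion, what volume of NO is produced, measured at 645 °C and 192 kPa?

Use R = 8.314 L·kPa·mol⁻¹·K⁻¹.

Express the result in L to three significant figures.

n(N2) = PV/RT = (57.5 × 2910) / (8.314 × 1070.15) = 18.81 mol
n(O2) = PV/RT = (533 × 49.5) / (8.314 × 467.15) = 6.793 mol
For 18.81 mol N2, stoichiometry requires (1/1) × 18.81 = 18.81 mol O2; 6.793 mol is available, so O2 is limiting.
n(NO) = (2/1) × 6.793 = 13.59 mol
V(NO) = nRT/P = 13.59 × 8.314 × 918.15 / 192 = 540.3 L

540 L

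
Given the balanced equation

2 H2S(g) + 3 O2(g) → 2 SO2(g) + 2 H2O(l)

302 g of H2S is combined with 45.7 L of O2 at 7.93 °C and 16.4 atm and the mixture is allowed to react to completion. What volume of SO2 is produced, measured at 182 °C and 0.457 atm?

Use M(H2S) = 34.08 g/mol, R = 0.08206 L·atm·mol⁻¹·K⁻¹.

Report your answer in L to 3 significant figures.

n(H2S) = 302 / 34.08 = 8.862 mol
n(O2) = PV/RT = (16.4 × 45.7) / (0.08206 × 281.08) = 32.49 mol
For 8.862 mol H2S, stoichiometry requires (3/2) × 8.862 = 13.29 mol O2; 32.49 mol is available, so H2S is limiting.
n(SO2) = (2/2) × 8.862 = 8.862 mol
V(SO2) = nRT/P = 8.862 × 0.08206 × 455.15 / 0.457 = 724.3 L

724 L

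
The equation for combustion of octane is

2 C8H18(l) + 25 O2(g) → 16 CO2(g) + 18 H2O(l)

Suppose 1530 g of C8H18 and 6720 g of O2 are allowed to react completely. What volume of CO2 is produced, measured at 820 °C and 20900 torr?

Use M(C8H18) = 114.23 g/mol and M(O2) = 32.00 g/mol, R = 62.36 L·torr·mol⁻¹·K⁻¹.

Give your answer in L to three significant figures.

349 L

n(C8H18) = 1530 / 114.23 = 13.39 mol
n(O2) = 6720 / 32.00 = 210.0 mol
For 13.39 mol C8H18, stoichiometry requires (25/2) × 13.39 = 167.4 mol O2; 210.0 mol is available, so C8H18 is limiting.
n(CO2) = (16/2) × 13.39 = 107.1 mol
V(CO2) = nRT/P = 107.1 × 62.36 × 1093.15 / 20900 = 349.3 L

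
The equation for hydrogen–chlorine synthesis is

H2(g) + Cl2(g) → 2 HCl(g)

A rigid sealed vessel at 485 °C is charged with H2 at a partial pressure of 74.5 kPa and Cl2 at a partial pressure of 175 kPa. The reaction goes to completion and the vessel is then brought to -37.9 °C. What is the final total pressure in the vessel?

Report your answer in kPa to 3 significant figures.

77.4 kPa

With V and T fixed, P_i ∝ n_i, so the mole ratios apply directly to partial pressures at 485 °C.
P(Cl2) required for 74.5 kPa of H2 = (1/1) × 74.5 = 74.50 kPa; available 175 kPa, so H2 is limiting.
P(Cl2) remaining = 175 − (1/1) × 74.5 = 100.5 kPa
P(gaseous products) = (2)/1 × 74.5 = 149.0 kPa
P_total at 485 °C = 100.5 + 149.0 = 249.5 kPa
Scaling to -37.9 °C: P = 249.5 × 235.25/758.15 = 77.42 kPa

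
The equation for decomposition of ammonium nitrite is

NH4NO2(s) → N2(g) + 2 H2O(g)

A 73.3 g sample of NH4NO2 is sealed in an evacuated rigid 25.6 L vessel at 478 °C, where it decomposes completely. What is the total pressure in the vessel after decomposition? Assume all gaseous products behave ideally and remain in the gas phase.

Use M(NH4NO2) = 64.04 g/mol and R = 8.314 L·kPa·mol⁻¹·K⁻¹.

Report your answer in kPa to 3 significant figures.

n(NH4NO2) = 73.3 / 64.04 = 1.145 mol
n(gas produced) = (3/1) × 1.145 = 3.435 mol
P = nRT/V = 3.435 × 8.314 × 751.15 / 25.6 = 838.0 kPa

838 kPa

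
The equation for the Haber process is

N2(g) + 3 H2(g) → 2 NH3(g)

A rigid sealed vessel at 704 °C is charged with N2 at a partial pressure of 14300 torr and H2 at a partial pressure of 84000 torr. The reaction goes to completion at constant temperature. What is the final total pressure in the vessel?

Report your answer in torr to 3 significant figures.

69700 torr

At constant V, partial pressures at 704 °C are proportional to moles, so apply stoichiometry directly to pressures.
P(H2) required for 14300 torr of N2 = (3/1) × 14300 = 42900 torr; available 84000 torr, so N2 is limiting.
P(H2) remaining = 84000 − (3/1) × 14300 = 41100 torr
P(gaseous products) = (2)/1 × 14300 = 28600 torr
P_total at 704 °C = 41100 + 28600 = 69700 torr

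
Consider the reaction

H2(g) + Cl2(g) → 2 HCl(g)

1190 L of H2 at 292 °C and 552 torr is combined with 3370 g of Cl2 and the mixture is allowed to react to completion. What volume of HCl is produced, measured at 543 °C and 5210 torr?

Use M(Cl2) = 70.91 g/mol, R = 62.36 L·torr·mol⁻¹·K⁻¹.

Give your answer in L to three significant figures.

n(H2) = PV/RT = (552 × 1190) / (62.36 × 565.15) = 18.64 mol
n(Cl2) = 3370 / 70.91 = 47.53 mol
For 18.64 mol H2, stoichiometry requires (1/1) × 18.64 = 18.64 mol Cl2; 47.53 mol is available, so H2 is limiting.
n(HCl) = (2/1) × 18.64 = 37.28 mol
V(HCl) = nRT/P = 37.28 × 62.36 × 816.15 / 5210 = 364.2 L

364 L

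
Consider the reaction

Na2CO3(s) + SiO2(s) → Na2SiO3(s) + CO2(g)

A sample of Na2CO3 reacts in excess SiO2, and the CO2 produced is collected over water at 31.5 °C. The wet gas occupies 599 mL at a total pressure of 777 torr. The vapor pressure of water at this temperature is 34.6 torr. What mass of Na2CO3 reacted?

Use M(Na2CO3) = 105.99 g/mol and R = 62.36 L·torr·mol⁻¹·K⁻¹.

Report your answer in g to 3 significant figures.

P(CO2) = 777 − 34.6 = 742.4 torr
n(CO2) = PV/RT = (742.4 × 0.5990) / (62.36 × 304.65) = 0.02341 mol
n(Na2CO3) = (1/1) × 0.02341 = 0.02341 mol
m(Na2CO3) = 0.02341 × 105.99 = 2.481 g

2.48 g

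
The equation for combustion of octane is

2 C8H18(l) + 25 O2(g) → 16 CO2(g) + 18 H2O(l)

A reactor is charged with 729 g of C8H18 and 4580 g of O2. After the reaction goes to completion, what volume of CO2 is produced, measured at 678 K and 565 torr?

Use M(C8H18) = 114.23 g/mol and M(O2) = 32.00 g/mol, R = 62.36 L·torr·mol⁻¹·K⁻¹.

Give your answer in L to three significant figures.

3820 L

n(C8H18) = 729 / 114.23 = 6.382 mol
n(O2) = 4580 / 32.00 = 143.1 mol
For 6.382 mol C8H18, stoichiometry requires (25/2) × 6.382 = 79.77 mol O2; 143.1 mol is available, so C8H18 is limiting.
n(CO2) = (16/2) × 6.382 = 51.06 mol
V(CO2) = nRT/P = 51.06 × 62.36 × 678 / 565 = 3821 L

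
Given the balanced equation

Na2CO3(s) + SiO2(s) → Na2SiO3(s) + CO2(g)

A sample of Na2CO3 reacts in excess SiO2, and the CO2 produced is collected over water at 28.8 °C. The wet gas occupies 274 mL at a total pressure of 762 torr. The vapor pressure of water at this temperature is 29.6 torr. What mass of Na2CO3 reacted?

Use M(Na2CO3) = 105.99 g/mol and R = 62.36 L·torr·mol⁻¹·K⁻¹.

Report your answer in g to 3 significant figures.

1.13 g

P(CO2) = 762 − 29.6 = 732.4 torr
n(CO2) = PV/RT = (732.4 × 0.2740) / (62.36 × 301.95) = 0.01066 mol
n(Na2CO3) = (1/1) × 0.01066 = 0.01066 mol
m(Na2CO3) = 0.01066 × 105.99 = 1.130 g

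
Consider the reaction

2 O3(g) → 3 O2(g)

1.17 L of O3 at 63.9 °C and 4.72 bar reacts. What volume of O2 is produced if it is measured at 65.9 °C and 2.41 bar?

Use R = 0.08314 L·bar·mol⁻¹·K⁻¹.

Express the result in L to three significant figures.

n(O3) = PV/RT = (4.72 × 1.17) / (0.08314 × 337.05) = 0.1971 mol
n(O2) = (3/2) × 0.1971 = 0.2956 mol
V = nRT/P = 0.2956 × 0.08314 × 339.05 / 2.41 = 3.457 L

3.46 L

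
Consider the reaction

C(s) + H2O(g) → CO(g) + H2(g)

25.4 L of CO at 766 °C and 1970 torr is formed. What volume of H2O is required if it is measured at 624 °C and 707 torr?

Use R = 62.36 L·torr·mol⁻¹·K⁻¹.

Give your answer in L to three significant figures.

61.1 L

n(CO) = PV/RT = (1970 × 25.4) / (62.36 × 1039.15) = 0.7722 mol
n(H2O) = (1/1) × 0.7722 = 0.7722 mol
V = nRT/P = 0.7722 × 62.36 × 897.15 / 707 = 61.11 L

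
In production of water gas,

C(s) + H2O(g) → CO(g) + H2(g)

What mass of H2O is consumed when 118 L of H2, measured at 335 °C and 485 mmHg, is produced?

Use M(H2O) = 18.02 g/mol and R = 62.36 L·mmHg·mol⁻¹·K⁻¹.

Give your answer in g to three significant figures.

n(H2) = PV/RT = (485 × 118) / (62.36 × 608.15) = 1.509 mol
n(H2O) = (1/1) × 1.509 = 1.509 mol
m(H2O) = 1.509 × 18.02 = 27.19 g

27.2 g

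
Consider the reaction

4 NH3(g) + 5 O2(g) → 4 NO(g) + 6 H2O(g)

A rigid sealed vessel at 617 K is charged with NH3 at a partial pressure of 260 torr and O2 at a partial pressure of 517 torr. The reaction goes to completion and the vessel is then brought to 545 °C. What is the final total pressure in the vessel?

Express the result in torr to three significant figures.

Because the vessel is rigid and T is held at 617 K, work the stoichiometry in partial pressures (P_i = n_iRT/V).
P(O2) required for 260 torr of NH3 = (5/4) × 260 = 325.0 torr; available 517 torr, so NH3 is limiting.
P(O2) remaining = 517 − (5/4) × 260 = 192.0 torr
P(gaseous products) = (4+6)/4 × 260 = 650.0 torr
P_total at 617 K = 192.0 + 650.0 = 842.0 torr
Scaling to 545 °C: P = 842.0 × 818.15/617 = 1117 torr

1120 torr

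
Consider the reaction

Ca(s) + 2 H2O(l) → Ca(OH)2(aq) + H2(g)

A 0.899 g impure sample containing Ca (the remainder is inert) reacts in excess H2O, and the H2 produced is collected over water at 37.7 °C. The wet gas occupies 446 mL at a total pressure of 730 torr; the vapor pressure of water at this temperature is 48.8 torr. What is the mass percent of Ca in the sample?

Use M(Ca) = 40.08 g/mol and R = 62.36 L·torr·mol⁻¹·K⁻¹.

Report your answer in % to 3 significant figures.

69.9 %

P(H2) = 730 − 48.8 = 681.2 torr
n(H2) = PV/RT = (681.2 × 0.4460) / (62.36 × 310.85) = 0.01567 mol
n(Ca) = (1/1) × 0.01567 = 0.01567 mol
m(Ca) = 0.01567 × 40.08 = 0.6281 g
%Ca = 0.6281 / 0.899 × 100 = 69.87%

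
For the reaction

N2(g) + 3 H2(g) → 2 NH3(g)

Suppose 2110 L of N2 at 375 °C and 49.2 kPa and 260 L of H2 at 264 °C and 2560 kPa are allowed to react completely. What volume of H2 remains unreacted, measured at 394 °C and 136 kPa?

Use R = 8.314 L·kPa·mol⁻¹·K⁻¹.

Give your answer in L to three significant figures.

n(N2) = PV/RT = (49.2 × 2110) / (8.314 × 648.15) = 19.26 mol
n(H2) = PV/RT = (2560 × 260) / (8.314 × 537.15) = 149.0 mol
For 19.26 mol N2, stoichiometry requires (3/1) × 19.26 = 57.78 mol H2; 149.0 mol is available, so N2 is limiting.
n(H2) consumed = (3/1) × 19.26 = 57.78 mol; remaining = 149.0 − 57.78 = 91.22 mol
V(H2) = nRT/P = 91.22 × 8.314 × 667.15 / 136 = 3720 L

3720 L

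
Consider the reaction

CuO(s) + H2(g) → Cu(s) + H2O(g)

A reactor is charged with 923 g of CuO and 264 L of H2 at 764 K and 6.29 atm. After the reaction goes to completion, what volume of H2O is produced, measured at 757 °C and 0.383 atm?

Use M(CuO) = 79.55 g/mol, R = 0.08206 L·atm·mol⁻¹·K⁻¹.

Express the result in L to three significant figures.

2560 L

n(CuO) = 923 / 79.55 = 11.60 mol
n(H2) = PV/RT = (6.29 × 264) / (0.08206 × 764) = 26.49 mol
For 11.60 mol CuO, stoichiometry requires (1/1) × 11.60 = 11.60 mol H2; 26.49 mol is available, so CuO is limiting.
n(H2O) = (1/1) × 11.60 = 11.60 mol
V(H2O) = nRT/P = 11.60 × 0.08206 × 1030.15 / 0.383 = 2560 L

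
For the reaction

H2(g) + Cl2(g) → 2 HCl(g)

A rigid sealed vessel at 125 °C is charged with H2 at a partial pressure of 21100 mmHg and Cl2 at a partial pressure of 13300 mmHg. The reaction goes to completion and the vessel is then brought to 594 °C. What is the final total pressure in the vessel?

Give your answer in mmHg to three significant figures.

74900 mmHg

At constant V, partial pressures at 125 °C are proportional to moles, so apply stoichiometry directly to pressures.
P(Cl2) required for 21100 mmHg of H2 = (1/1) × 21100 = 21100 mmHg; available 13300 mmHg, so Cl2 is limiting.
P(H2) remaining = 21100 − (1/1) × 13300 = 7800 mmHg
P(gaseous products) = (2)/1 × 13300 = 26600 mmHg
P_total at 125 °C = 7800 + 26600 = 34400 mmHg
Scaling to 594 °C: P = 34400 × 867.15/398.15 = 74920 mmHg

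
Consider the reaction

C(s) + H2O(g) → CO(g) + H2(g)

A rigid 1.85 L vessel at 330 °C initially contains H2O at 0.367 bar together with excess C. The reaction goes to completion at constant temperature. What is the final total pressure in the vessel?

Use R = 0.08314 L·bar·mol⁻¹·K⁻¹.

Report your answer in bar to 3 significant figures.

0.734 bar

At constant T and V, P ∝ n(gas): 1 mol gas → 2 mol gas.
P_final = (2/1) × 0.367 = 0.7340 bar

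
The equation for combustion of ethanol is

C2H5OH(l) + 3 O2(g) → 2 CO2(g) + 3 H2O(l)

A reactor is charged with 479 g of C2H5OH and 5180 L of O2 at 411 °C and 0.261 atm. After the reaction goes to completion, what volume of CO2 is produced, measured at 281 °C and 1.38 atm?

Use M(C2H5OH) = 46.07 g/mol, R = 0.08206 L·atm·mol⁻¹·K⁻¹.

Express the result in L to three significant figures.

n(C2H5OH) = 479 / 46.07 = 10.40 mol
n(O2) = PV/RT = (0.261 × 5180) / (0.08206 × 684.15) = 24.08 mol
For 10.40 mol C2H5OH, stoichiometry requires (3/1) × 10.40 = 31.20 mol O2; 24.08 mol is available, so O2 is limiting.
n(CO2) = (2/3) × 24.08 = 16.05 mol
V(CO2) = nRT/P = 16.05 × 0.08206 × 554.15 / 1.38 = 528.9 L

529 L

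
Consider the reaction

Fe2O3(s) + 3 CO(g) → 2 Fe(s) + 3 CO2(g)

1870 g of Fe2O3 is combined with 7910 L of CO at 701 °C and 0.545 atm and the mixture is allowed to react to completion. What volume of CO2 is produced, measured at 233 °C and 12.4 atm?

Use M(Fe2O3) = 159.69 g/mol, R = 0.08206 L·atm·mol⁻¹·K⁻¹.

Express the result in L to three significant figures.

118 L

n(Fe2O3) = 1870 / 159.69 = 11.71 mol
n(CO) = PV/RT = (0.545 × 7910) / (0.08206 × 974.15) = 53.93 mol
For 11.71 mol Fe2O3, stoichiometry requires (3/1) × 11.71 = 35.13 mol CO; 53.93 mol is available, so Fe2O3 is limiting.
n(CO2) = (3/1) × 11.71 = 35.13 mol
V(CO2) = nRT/P = 35.13 × 0.08206 × 506.15 / 12.4 = 117.7 L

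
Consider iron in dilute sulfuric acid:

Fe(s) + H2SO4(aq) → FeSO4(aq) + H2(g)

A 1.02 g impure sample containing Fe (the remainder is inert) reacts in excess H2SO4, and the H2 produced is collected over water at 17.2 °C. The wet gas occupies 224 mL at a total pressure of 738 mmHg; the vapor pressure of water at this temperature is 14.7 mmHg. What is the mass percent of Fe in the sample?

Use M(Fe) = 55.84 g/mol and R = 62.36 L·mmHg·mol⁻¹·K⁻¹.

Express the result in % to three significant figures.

49.0 %

P(H2) = 738 − 14.7 = 723.3 mmHg
n(H2) = PV/RT = (723.3 × 0.2240) / (62.36 × 290.35) = 0.008948 mol
n(Fe) = (1/1) × 0.008948 = 0.008948 mol
m(Fe) = 0.008948 × 55.84 = 0.4997 g
%Fe = 0.4997 / 1.02 × 100 = 48.99%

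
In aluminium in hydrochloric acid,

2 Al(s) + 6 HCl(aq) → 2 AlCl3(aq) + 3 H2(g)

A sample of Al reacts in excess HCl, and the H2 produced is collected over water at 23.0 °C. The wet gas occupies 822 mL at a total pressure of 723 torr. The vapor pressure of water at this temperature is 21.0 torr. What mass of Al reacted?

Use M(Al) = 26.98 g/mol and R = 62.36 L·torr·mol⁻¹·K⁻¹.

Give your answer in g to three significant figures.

0.562 g

P(H2) = 723 − 21.0 = 702.0 torr
n(H2) = PV/RT = (702.0 × 0.8220) / (62.36 × 296.15) = 0.03125 mol
n(Al) = (2/3) × 0.03125 = 0.02083 mol
m(Al) = 0.02083 × 26.98 = 0.5620 g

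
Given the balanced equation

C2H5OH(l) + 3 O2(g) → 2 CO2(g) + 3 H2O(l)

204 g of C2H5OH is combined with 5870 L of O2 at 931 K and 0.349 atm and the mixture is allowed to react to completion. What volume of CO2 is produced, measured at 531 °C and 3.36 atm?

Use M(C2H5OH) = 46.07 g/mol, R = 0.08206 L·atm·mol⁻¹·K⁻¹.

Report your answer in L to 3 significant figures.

n(C2H5OH) = 204 / 46.07 = 4.428 mol
n(O2) = PV/RT = (0.349 × 5870) / (0.08206 × 931) = 26.82 mol
For 4.428 mol C2H5OH, stoichiometry requires (3/1) × 4.428 = 13.28 mol O2; 26.82 mol is available, so C2H5OH is limiting.
n(CO2) = (2/1) × 4.428 = 8.856 mol
V(CO2) = nRT/P = 8.856 × 0.08206 × 804.15 / 3.36 = 173.9 L

174 L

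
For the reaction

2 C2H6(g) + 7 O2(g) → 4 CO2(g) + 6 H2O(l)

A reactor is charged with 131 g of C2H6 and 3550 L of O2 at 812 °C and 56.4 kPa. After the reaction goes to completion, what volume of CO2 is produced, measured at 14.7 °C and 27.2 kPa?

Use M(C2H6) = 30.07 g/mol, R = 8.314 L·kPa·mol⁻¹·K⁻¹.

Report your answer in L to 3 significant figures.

n(C2H6) = 131 / 30.07 = 4.357 mol
n(O2) = PV/RT = (56.4 × 3550) / (8.314 × 1085.15) = 22.19 mol
For 4.357 mol C2H6, stoichiometry requires (7/2) × 4.357 = 15.25 mol O2; 22.19 mol is available, so C2H6 is limiting.
n(CO2) = (4/2) × 4.357 = 8.714 mol
V(CO2) = nRT/P = 8.714 × 8.314 × 287.85 / 27.2 = 766.7 L

767 L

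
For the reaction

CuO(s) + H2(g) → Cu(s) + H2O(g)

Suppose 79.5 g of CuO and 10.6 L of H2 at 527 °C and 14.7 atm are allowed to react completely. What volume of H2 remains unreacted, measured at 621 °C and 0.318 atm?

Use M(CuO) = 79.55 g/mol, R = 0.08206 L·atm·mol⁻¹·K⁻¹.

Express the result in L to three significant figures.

317 L

n(CuO) = 79.5 / 79.55 = 0.9994 mol
n(H2) = PV/RT = (14.7 × 10.6) / (0.08206 × 800.15) = 2.373 mol
For 0.9994 mol CuO, stoichiometry requires (1/1) × 0.9994 = 0.9994 mol H2; 2.373 mol is available, so CuO is limiting.
n(H2) consumed = (1/1) × 0.9994 = 0.9994 mol; remaining = 2.373 − 0.9994 = 1.374 mol
V(H2) = nRT/P = 1.374 × 0.08206 × 894.15 / 0.318 = 317.0 L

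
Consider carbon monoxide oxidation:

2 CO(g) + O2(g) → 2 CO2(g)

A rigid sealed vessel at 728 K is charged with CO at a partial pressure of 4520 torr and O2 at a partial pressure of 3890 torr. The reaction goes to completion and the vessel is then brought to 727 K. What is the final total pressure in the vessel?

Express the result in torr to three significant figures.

Because the vessel is rigid and T is held at 728 K, work the stoichiometry in partial pressures (P_i = n_iRT/V).
P(O2) required for 4520 torr of CO = (1/2) × 4520 = 2260 torr; available 3890 torr, so CO is limiting.
P(O2) remaining = 3890 − (1/2) × 4520 = 1630 torr
P(gaseous products) = (2)/2 × 4520 = 4520 torr
P_total at 728 K = 1630 + 4520 = 6150 torr
Scaling to 727 K: P = 6150 × 727/728 = 6142 torr

6140 torr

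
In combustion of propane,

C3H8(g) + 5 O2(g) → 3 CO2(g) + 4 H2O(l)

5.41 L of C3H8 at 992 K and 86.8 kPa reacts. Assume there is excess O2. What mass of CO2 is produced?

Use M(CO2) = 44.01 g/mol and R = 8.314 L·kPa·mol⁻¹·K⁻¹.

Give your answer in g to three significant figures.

n(C3H8) = PV/RT = (86.8 × 5.41) / (8.314 × 992) = 0.05694 mol
n(CO2) = (3/1) × 0.05694 = 0.1708 mol
m(CO2) = 0.1708 × 44.01 = 7.517 g

7.52 g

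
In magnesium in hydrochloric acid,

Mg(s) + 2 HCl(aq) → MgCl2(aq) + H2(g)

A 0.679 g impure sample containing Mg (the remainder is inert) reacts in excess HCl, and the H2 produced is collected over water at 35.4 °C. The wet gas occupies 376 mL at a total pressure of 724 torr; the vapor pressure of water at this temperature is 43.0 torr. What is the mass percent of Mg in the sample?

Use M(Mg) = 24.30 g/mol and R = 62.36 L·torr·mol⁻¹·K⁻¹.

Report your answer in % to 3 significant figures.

P(H2) = 724 − 43.0 = 681.0 torr
n(H2) = PV/RT = (681.0 × 0.3760) / (62.36 × 308.55) = 0.01331 mol
n(Mg) = (1/1) × 0.01331 = 0.01331 mol
m(Mg) = 0.01331 × 24.30 = 0.3234 g
%Mg = 0.3234 / 0.679 × 100 = 47.63%

47.6 %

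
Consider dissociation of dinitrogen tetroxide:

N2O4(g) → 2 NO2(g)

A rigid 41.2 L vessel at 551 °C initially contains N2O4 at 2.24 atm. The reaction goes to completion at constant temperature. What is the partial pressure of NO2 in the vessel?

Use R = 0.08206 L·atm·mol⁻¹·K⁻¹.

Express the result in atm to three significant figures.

4.48 atm

n(N2O4)₀ = PV/RT = (2.24 × 41.2) / (0.08206 × 824.15) = 1.365 mol
n(NO2) = (2/1) × 1.365 = 2.730 mol
P(NO2) = nRT/V = 2.730 × 0.08206 × 824.15 / 41.2 = 4.481 atm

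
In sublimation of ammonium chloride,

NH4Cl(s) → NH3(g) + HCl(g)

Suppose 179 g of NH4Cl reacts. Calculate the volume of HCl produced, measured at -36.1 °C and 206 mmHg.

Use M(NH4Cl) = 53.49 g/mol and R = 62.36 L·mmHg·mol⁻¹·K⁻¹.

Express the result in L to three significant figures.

n(NH4Cl) = 179.0 / 53.49 = 3.346 mol
n(HCl) = (1/1) × 3.346 = 3.346 mol
V = nRT/P = 3.346 × 62.36 × 237.05 / 206 = 240.1 L

240 L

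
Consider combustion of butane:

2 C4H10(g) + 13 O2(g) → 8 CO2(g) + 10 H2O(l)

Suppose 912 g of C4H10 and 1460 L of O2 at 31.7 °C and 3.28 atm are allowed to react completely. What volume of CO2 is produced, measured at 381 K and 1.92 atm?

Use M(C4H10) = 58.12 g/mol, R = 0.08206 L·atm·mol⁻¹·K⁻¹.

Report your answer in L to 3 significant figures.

n(C4H10) = 912 / 58.12 = 15.69 mol
n(O2) = PV/RT = (3.28 × 1460) / (0.08206 × 304.85) = 191.4 mol
For 15.69 mol C4H10, stoichiometry requires (13/2) × 15.69 = 102.0 mol O2; 191.4 mol is available, so C4H10 is limiting.
n(CO2) = (8/2) × 15.69 = 62.76 mol
V(CO2) = nRT/P = 62.76 × 0.08206 × 381 / 1.92 = 1022 L

1020 L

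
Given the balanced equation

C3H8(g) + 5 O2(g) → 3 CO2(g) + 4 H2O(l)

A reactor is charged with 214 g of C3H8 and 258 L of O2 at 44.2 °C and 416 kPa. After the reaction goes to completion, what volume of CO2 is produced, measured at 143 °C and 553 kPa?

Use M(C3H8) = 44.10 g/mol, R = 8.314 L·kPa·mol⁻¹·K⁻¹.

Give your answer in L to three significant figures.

n(C3H8) = 214 / 44.10 = 4.853 mol
n(O2) = PV/RT = (416 × 258) / (8.314 × 317.35) = 40.68 mol
For 4.853 mol C3H8, stoichiometry requires (5/1) × 4.853 = 24.27 mol O2; 40.68 mol is available, so C3H8 is limiting.
n(CO2) = (3/1) × 4.853 = 14.56 mol
V(CO2) = nRT/P = 14.56 × 8.314 × 416.15 / 553 = 91.10 L

91.1 L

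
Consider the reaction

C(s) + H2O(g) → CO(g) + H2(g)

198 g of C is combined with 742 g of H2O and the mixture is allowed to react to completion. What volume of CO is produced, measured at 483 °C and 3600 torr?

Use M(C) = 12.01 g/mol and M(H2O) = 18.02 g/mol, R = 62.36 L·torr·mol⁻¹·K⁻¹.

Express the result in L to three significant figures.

n(C) = 198 / 12.01 = 16.49 mol
n(H2O) = 742 / 18.02 = 41.18 mol
For 16.49 mol C, stoichiometry requires (1/1) × 16.49 = 16.49 mol H2O; 41.18 mol is available, so C is limiting.
n(CO) = (1/1) × 16.49 = 16.49 mol
V(CO) = nRT/P = 16.49 × 62.36 × 756.15 / 3600 = 216.0 L

216 L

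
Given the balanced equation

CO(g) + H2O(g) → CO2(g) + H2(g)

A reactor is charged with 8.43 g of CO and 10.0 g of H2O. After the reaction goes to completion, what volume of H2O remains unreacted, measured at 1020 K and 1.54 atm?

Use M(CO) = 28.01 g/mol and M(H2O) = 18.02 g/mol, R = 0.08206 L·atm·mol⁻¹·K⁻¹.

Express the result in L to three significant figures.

n(CO) = 8.43 / 28.01 = 0.3010 mol
n(H2O) = 10.0 / 18.02 = 0.5549 mol
For 0.3010 mol CO, stoichiometry requires (1/1) × 0.3010 = 0.3010 mol H2O; 0.5549 mol is available, so CO is limiting.
n(H2O) consumed = (1/1) × 0.3010 = 0.3010 mol; remaining = 0.5549 − 0.3010 = 0.2539 mol
V(H2O) = nRT/P = 0.2539 × 0.08206 × 1020 / 1.54 = 13.80 L

13.8 L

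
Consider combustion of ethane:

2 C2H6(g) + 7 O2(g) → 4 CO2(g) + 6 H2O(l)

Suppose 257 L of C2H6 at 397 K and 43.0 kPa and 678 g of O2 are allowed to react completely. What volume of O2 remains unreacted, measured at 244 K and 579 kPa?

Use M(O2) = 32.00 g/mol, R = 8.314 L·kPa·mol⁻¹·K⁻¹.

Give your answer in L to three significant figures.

33.2 L

n(C2H6) = PV/RT = (43.0 × 257) / (8.314 × 397) = 3.348 mol
n(O2) = 678 / 32.00 = 21.19 mol
For 3.348 mol C2H6, stoichiometry requires (7/2) × 3.348 = 11.72 mol O2; 21.19 mol is available, so C2H6 is limiting.
n(O2) consumed = (7/2) × 3.348 = 11.72 mol; remaining = 21.19 − 11.72 = 9.470 mol
V(O2) = nRT/P = 9.470 × 8.314 × 244 / 579 = 33.18 L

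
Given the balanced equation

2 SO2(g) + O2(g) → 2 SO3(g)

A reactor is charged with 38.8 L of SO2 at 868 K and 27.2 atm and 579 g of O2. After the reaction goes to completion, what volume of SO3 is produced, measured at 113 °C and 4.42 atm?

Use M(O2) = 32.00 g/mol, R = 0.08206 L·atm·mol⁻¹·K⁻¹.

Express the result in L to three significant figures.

106 L

n(SO2) = PV/RT = (27.2 × 38.8) / (0.08206 × 868) = 14.82 mol
n(O2) = 579 / 32.00 = 18.09 mol
For 14.82 mol SO2, stoichiometry requires (1/2) × 14.82 = 7.410 mol O2; 18.09 mol is available, so SO2 is limiting.
n(SO3) = (2/2) × 14.82 = 14.82 mol
V(SO3) = nRT/P = 14.82 × 0.08206 × 386.15 / 4.42 = 106.2 L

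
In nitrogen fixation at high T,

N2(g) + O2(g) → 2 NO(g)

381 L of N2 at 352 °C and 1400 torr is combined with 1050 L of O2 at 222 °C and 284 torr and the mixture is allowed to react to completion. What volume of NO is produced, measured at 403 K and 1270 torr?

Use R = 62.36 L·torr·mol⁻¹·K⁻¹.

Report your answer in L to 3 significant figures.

n(N2) = PV/RT = (1400 × 381) / (62.36 × 625.15) = 13.68 mol
n(O2) = PV/RT = (284 × 1050) / (62.36 × 495.15) = 9.658 mol
For 13.68 mol N2, stoichiometry requires (1/1) × 13.68 = 13.68 mol O2; 9.658 mol is available, so O2 is limiting.
n(NO) = (2/1) × 9.658 = 19.32 mol
V(NO) = nRT/P = 19.32 × 62.36 × 403 / 1270 = 382.3 L

382 L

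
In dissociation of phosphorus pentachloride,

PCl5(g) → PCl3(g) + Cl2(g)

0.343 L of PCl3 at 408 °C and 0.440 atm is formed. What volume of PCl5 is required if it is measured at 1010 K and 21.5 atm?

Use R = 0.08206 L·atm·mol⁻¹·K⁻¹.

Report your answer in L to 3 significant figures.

n(PCl3) = PV/RT = (0.440 × 0.343) / (0.08206 × 681.15) = 0.002700 mol
n(PCl5) = (1/1) × 0.002700 = 0.002700 mol
V = nRT/P = 0.002700 × 0.08206 × 1010 / 21.5 = 0.01041 L

0.0104 L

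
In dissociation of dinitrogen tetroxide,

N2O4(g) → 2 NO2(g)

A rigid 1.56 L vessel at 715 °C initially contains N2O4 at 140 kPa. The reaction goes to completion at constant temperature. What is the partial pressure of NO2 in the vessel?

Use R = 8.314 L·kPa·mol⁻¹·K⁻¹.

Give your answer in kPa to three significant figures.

280 kPa

n(N2O4)₀ = PV/RT = (140 × 1.56) / (8.314 × 988.15) = 0.02658 mol
n(NO2) = (2/1) × 0.02658 = 0.05316 mol
P(NO2) = nRT/V = 0.05316 × 8.314 × 988.15 / 1.56 = 280.0 kPa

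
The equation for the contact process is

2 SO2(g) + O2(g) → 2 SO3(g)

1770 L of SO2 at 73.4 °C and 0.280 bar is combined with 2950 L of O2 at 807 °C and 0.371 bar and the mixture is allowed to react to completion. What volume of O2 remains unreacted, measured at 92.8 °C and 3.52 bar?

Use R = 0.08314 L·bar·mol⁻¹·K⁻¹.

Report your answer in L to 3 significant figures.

31.0 L

n(SO2) = PV/RT = (0.280 × 1770) / (0.08314 × 346.55) = 17.20 mol
n(O2) = PV/RT = (0.371 × 2950) / (0.08314 × 1080.15) = 12.19 mol
For 17.20 mol SO2, stoichiometry requires (1/2) × 17.20 = 8.600 mol O2; 12.19 mol is available, so SO2 is limiting.
n(O2) consumed = (1/2) × 17.20 = 8.600 mol; remaining = 12.19 − 8.600 = 3.590 mol
V(O2) = nRT/P = 3.590 × 0.08314 × 365.95 / 3.52 = 31.03 L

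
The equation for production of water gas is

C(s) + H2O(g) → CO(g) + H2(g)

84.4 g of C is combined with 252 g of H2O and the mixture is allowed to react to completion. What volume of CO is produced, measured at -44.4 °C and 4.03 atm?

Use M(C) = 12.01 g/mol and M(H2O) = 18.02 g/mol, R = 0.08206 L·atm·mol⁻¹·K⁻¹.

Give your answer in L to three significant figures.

n(C) = 84.4 / 12.01 = 7.027 mol
n(H2O) = 252 / 18.02 = 13.98 mol
For 7.027 mol C, stoichiometry requires (1/1) × 7.027 = 7.027 mol H2O; 13.98 mol is available, so C is limiting.
n(CO) = (1/1) × 7.027 = 7.027 mol
V(CO) = nRT/P = 7.027 × 0.08206 × 228.75 / 4.03 = 32.73 L

32.7 L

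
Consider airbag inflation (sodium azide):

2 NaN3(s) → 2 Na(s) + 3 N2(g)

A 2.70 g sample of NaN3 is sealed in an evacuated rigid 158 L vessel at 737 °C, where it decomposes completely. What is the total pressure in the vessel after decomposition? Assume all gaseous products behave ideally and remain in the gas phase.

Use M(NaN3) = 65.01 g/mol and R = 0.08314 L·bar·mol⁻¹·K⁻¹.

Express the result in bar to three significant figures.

n(NaN3) = 2.70 / 65.01 = 0.04153 mol
n(gas produced) = (3/2) × 0.04153 = 0.06229 mol
P = nRT/V = 0.06229 × 0.08314 × 1010.15 / 158 = 0.03311 bar

0.0331 bar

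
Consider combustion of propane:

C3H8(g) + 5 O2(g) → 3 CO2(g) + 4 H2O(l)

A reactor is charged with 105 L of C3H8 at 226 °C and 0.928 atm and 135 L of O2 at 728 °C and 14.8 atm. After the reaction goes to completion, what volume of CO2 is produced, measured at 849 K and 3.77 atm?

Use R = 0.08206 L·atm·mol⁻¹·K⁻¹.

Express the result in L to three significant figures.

n(C3H8) = PV/RT = (0.928 × 105) / (0.08206 × 499.15) = 2.379 mol
n(O2) = PV/RT = (14.8 × 135) / (0.08206 × 1001.15) = 24.32 mol
For 2.379 mol C3H8, stoichiometry requires (5/1) × 2.379 = 11.89 mol O2; 24.32 mol is available, so C3H8 is limiting.
n(CO2) = (3/1) × 2.379 = 7.137 mol
V(CO2) = nRT/P = 7.137 × 0.08206 × 849 / 3.77 = 131.9 L

132 L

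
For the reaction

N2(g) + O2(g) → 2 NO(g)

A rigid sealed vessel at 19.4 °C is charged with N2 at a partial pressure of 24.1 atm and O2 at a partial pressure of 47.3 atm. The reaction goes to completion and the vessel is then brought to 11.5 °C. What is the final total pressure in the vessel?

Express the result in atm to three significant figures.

69.5 atm

At constant V, partial pressures at 19.4 °C are proportional to moles, so apply stoichiometry directly to pressures.
P(O2) required for 24.1 atm of N2 = (1/1) × 24.1 = 24.10 atm; available 47.3 atm, so N2 is limiting.
P(O2) remaining = 47.3 − (1/1) × 24.1 = 23.20 atm
P(gaseous products) = (2)/1 × 24.1 = 48.20 atm
P_total at 19.4 °C = 23.20 + 48.20 = 71.40 atm
Scaling to 11.5 °C: P = 71.40 × 284.65/292.55 = 69.47 atm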